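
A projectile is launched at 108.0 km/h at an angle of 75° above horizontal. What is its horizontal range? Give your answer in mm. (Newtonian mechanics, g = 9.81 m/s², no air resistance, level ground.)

v₀ = 108.0 km/h × 0.2777777777777778 = 30.0 m/s
R = v₀² × sin(2θ) / g = 30.0² × sin(2 × 75°) / 9.81 = 900.0 × 0.5 / 9.81 = 45.8716 m
R = 45.8716 m / 0.001 = 45870 mm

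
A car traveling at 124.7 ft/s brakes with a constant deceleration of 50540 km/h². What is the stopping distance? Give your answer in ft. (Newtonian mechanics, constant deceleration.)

v₀ = 124.7 ft/s × 0.3048 = 38.0086 m/s
a = 50540 km/h² × 7.716049382716049e-05 = 3.89969 m/s²
d = v₀² / (2a) = 38.0086² / (2 × 3.89969) = 1444.65 / 7.79938 = 185.226 m
d = 185.226 m / 0.3048 = 607.7 ft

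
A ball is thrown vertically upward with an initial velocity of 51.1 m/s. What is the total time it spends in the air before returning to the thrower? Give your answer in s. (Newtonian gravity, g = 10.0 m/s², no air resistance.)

t_total = 2 × v₀ / g = 2 × 51.1 / 10.0 = 10.22 s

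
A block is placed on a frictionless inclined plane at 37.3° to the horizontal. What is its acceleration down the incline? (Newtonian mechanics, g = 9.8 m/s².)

a = g sin(θ) = 9.8 × sin(37.3°) = 9.8 × 0.606 = 5.94 m/s²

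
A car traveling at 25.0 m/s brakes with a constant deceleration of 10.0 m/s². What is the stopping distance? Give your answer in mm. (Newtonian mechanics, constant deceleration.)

d = v₀² / (2a) = 25.0² / (2 × 10.0) = 625.0 / 20.0 = 31.25 m
d = 31.25 m / 0.001 = 31250 mm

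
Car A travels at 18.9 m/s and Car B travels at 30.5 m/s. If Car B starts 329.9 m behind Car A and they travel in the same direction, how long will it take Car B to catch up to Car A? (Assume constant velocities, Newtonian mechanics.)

Relative speed: v_rel = 30.5 - 18.9 = 11.6 m/s
Time to catch: t = d₀/v_rel = 329.9/11.6 = 28.44 s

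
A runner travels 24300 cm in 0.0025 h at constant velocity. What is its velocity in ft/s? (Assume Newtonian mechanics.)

d = 24300 cm × 0.01 = 243.0 m
t = 0.0025 h × 3600.0 = 9.0 s
v = d / t = 243.0 / 9.0 = 27.0 m/s
v = 27.0 m/s / 0.3048 = 88.58 ft/s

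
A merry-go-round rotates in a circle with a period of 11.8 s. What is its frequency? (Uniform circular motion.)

f = 1/T = 1/11.8 = 0.0847 Hz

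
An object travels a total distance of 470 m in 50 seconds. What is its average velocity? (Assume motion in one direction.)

v_avg = Δd / Δt = 470 / 50 = 9.4 m/s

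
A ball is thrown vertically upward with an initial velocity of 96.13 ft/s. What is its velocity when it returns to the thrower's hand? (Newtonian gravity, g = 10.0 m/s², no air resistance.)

By conservation of energy (no air resistance), the ball returns to the throw height with the same speed as launch, but directed downward.
|v_ground| = v₀ = 96.13 ft/s
v_ground = 96.13 ft/s (downward)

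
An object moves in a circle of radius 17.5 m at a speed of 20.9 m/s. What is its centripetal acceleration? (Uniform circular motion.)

a_c = v²/r = 20.9²/17.5 = 436.81/17.5 = 24.96 m/s²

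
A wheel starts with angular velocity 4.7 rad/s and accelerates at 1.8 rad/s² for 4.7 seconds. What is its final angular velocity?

ω = ω₀ + αt = 4.7 + 1.8 × 4.7 = 13.16 rad/s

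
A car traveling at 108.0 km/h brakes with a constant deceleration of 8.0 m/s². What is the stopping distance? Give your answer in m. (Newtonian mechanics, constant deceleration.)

v₀ = 108.0 km/h × 0.2777777777777778 = 30.0 m/s
d = v₀² / (2a) = 30.0² / (2 × 8.0) = 900.0 / 16.0 = 56.25 m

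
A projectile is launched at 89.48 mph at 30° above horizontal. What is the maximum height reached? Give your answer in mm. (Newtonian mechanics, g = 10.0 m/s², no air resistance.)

v₀ = 89.48 mph × 0.44704 = 40.0011 m/s
H = v₀² × sin²(θ) / (2g) = 40.0011² × sin(30°)² / (2 × 10.0) = 1600.09 × 0.25 / 20.0 = 20.0011 m
H = 20.0011 m / 0.001 = 20000 mm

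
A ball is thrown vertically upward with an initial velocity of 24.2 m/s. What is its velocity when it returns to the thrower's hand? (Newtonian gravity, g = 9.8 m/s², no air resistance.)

By conservation of energy (no air resistance), the ball returns to the throw height with the same speed as launch, but directed downward.
|v_ground| = v₀ = 24.2 m/s
v_ground = 24.2 m/s (downward)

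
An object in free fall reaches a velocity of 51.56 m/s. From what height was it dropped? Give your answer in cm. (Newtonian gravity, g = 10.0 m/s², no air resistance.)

h = v² / (2g) = 51.56² / (2 × 10.0) = 132.922 m
h = 132.922 m / 0.01 = 13290 cm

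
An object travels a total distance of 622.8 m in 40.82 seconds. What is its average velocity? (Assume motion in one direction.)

v_avg = Δd / Δt = 622.8 / 40.82 = 15.26 m/s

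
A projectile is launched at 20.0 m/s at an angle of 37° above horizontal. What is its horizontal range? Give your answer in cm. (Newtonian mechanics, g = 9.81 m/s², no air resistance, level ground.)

R = v₀² × sin(2θ) / g = 20.0² × sin(2 × 37°) / 9.81 = 400.0 × 0.961262 / 9.81 = 39.1952 m
R = 39.1952 m / 0.01 = 3920 cm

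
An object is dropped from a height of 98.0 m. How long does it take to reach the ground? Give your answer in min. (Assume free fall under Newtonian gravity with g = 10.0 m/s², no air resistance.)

t = √(2h/g) = √(2 × 98.0 / 10.0) = 4.42719 s
t = 4.42719 s / 60.0 = 0.07379 min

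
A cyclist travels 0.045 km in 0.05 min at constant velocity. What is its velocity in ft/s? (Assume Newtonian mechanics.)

d = 0.045 km × 1000.0 = 45.0 m
t = 0.05 min × 60.0 = 3.0 s
v = d / t = 45.0 / 3.0 = 15.0 m/s
v = 15.0 m/s / 0.3048 = 49.21 ft/s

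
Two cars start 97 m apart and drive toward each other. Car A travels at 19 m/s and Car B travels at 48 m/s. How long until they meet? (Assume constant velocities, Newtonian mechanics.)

Combined speed: v_combined = 19 + 48 = 67 m/s
Time to meet: t = d/v_combined = 97/67 = 1.45 s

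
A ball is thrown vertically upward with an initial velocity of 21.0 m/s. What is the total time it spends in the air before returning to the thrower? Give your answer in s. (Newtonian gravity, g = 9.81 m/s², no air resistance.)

t_total = 2 × v₀ / g = 2 × 21.0 / 9.81 = 4.281 s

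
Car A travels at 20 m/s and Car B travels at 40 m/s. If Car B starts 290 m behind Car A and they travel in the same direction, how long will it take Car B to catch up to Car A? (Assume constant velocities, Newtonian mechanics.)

Relative speed: v_rel = 40 - 20 = 20 m/s
Time to catch: t = d₀/v_rel = 290/20 = 14.5 s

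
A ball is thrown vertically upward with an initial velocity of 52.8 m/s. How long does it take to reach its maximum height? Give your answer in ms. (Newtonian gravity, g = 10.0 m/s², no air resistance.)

t_up = v₀ / g = 52.8 / 10.0 = 5.28 s
t_up = 5.28 s / 0.001 = 5280 ms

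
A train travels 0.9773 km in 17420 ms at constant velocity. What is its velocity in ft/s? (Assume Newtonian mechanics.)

d = 0.9773 km × 1000.0 = 977.3 m
t = 17420 ms × 0.001 = 17.42 s
v = d / t = 977.3 / 17.42 = 56.1022 m/s
v = 56.1022 m/s / 0.3048 = 184.1 ft/s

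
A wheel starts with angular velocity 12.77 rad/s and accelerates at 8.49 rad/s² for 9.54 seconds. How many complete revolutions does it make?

θ = ω₀t + ½αt² = 12.77×9.54 + ½×8.49×9.54² = 508.170042 rad
Total revolutions = θ/(2π) = 508.170042/(2π) = 80.88
Complete revolutions = ⌊80.88⌋ = 80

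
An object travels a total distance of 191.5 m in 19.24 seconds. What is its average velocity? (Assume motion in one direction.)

v_avg = Δd / Δt = 191.5 / 19.24 = 9.95 m/s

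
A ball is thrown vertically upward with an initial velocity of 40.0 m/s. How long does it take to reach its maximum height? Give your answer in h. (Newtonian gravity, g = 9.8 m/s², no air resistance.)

t_up = v₀ / g = 40.0 / 9.8 = 4.08163 s
t_up = 4.08163 s / 3600.0 = 0.001134 h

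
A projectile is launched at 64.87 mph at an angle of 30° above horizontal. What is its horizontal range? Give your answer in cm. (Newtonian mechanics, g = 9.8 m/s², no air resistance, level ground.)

v₀ = 64.87 mph × 0.44704 = 28.9995 m/s
R = v₀² × sin(2θ) / g = 28.9995² × sin(2 × 30°) / 9.8 = 840.971 × 0.866025 / 9.8 = 74.3165 m
R = 74.3165 m / 0.01 = 7432 cm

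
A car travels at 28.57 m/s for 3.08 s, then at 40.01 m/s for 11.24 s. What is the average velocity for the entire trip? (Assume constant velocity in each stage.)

d₁ = v₁t₁ = 28.57 × 3.08 = 87.9956 m
d₂ = v₂t₂ = 40.01 × 11.24 = 449.7124 m
d_total = 537.708 m, t_total = 14.32 s
v_avg = d_total/t_total = 537.708/14.32 = 37.55 m/s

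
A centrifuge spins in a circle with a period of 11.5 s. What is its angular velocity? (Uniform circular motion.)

ω = 2π/T = 2π/11.5 = 0.5464 rad/s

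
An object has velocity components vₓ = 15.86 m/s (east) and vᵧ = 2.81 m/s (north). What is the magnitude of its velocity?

|v| = √(vₓ² + vᵧ²) = √(15.86² + 2.81²) = √(259.4357) = 16.11 m/s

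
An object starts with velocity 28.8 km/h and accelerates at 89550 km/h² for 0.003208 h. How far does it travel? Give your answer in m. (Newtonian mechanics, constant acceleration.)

v₀ = 28.8 km/h × 0.2777777777777778 = 8.0 m/s
a = 89550 km/h² × 7.716049382716049e-05 = 6.90972 m/s²
t = 0.003208 h × 3600.0 = 11.5488 s
d = v₀ × t + ½ × a × t² = 8.0 × 11.5488 + 0.5 × 6.90972 × 11.5488² = 553.2 m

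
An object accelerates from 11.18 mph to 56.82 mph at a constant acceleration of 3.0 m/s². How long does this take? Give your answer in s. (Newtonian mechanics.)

v₀ = 11.18 mph × 0.44704 = 4.99791 m/s
v = 56.82 mph × 0.44704 = 25.4008 m/s
t = (v - v₀) / a = (25.4008 - 4.99791) / 3.0 = 6.801 s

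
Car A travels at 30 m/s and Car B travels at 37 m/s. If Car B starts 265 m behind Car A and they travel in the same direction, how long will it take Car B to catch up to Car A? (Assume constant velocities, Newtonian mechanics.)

Relative speed: v_rel = 37 - 30 = 7 m/s
Time to catch: t = d₀/v_rel = 265/7 = 37.86 s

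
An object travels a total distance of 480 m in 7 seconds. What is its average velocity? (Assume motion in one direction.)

v_avg = Δd / Δt = 480 / 7 = 68.57 m/s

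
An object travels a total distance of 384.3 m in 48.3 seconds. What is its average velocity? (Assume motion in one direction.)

v_avg = Δd / Δt = 384.3 / 48.3 = 7.96 m/s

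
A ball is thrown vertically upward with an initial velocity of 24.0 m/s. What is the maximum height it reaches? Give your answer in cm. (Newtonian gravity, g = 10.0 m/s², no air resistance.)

h_max = v₀² / (2g) = 24.0² / (2 × 10.0) = 576.0 / 20.0 = 28.8 m
h_max = 28.8 m / 0.01 = 2880 cm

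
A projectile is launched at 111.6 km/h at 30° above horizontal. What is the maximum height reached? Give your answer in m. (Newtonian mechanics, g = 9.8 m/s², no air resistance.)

v₀ = 111.6 km/h × 0.2777777777777778 = 31.0 m/s
H = v₀² × sin²(θ) / (2g) = 31.0² × sin(30°)² / (2 × 9.8) = 961.0 × 0.25 / 19.6 = 12.26 m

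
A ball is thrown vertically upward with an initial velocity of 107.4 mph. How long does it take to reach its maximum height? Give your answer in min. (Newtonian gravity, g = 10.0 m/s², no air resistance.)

v₀ = 107.4 mph × 0.44704 = 48.0121 m/s
t_up = v₀ / g = 48.0121 / 10.0 = 4.80121 s
t_up = 4.80121 s / 60.0 = 0.08002 min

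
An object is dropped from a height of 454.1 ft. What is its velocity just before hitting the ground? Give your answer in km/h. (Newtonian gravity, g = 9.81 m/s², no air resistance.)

h = 454.1 ft × 0.3048 = 138.41 m
v = √(2gh) = √(2 × 9.81 × 138.41) = 52.1115 m/s
v = 52.1115 m/s / 0.2777777777777778 = 187.6 km/h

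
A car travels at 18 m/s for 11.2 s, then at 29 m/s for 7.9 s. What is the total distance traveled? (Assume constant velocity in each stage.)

d₁ = v₁t₁ = 18 × 11.2 = 201.6 m
d₂ = v₂t₂ = 29 × 7.9 = 229.1 m
d_total = 201.6 + 229.1 = 430.7 m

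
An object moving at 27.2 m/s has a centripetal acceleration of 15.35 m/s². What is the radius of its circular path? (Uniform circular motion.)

r = v²/a_c = 27.2²/15.35 = 48.2 m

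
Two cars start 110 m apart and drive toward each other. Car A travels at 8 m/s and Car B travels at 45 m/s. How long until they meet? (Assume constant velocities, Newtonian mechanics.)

Combined speed: v_combined = 8 + 45 = 53 m/s
Time to meet: t = d/v_combined = 110/53 = 2.08 s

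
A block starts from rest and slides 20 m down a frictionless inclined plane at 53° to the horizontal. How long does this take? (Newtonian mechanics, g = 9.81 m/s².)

a = g sin(θ) = 9.81 × sin(53°) = 7.8346 m/s²
t = √(2d/a) = √(2 × 20 / 7.8346) = 2.26 s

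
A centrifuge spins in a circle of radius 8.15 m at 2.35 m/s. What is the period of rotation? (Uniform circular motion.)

T = 2πr/v = 2π×8.15/2.35 = 21.79 s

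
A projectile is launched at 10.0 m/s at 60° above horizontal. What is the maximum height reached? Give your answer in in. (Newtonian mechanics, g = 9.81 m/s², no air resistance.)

H = v₀² × sin²(θ) / (2g) = 10.0² × sin(60°)² / (2 × 9.81) = 100.0 × 0.75 / 19.62 = 3.82263 m
H = 3.82263 m / 0.0254 = 150.5 in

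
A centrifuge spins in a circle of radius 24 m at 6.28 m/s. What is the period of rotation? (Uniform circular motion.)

T = 2πr/v = 2π×24/6.28 = 24.01 s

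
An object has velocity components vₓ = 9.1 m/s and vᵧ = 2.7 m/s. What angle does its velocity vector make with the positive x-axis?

θ = arctan(vᵧ/vₓ) = arctan(2.7/9.1) = 16.53°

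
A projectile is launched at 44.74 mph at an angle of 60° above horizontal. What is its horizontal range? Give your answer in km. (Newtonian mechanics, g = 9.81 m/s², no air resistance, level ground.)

v₀ = 44.74 mph × 0.44704 = 20.0006 m/s
R = v₀² × sin(2θ) / g = 20.0006² × sin(2 × 60°) / 9.81 = 400.024 × 0.866025 / 9.81 = 35.314 m
R = 35.314 m / 1000.0 = 0.03531 km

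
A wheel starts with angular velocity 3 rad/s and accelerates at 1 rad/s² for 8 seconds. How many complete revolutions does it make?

θ = ω₀t + ½αt² = 3×8 + ½×1×8² = 56.0 rad
Total revolutions = θ/(2π) = 56.0/(2π) = 8.91
Complete revolutions = ⌊8.91⌋ = 8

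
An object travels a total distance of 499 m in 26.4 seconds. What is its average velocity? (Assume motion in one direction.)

v_avg = Δd / Δt = 499 / 26.4 = 18.9 m/s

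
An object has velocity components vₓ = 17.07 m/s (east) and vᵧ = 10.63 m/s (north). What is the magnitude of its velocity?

|v| = √(vₓ² + vᵧ²) = √(17.07² + 10.63²) = √(404.3818) = 20.11 m/s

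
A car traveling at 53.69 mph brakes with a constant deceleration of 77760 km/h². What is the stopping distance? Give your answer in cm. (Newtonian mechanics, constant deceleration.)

v₀ = 53.69 mph × 0.44704 = 24.0016 m/s
a = 77760 km/h² × 7.716049382716049e-05 = 6.0 m/s²
d = v₀² / (2a) = 24.0016² / (2 × 6.0) = 576.077 / 12.0 = 48.0064 m
d = 48.0064 m / 0.01 = 4801 cm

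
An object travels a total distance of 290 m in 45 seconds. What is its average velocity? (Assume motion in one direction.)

v_avg = Δd / Δt = 290 / 45 = 6.44 m/s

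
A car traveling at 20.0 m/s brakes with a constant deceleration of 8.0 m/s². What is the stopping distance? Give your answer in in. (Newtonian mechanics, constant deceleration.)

d = v₀² / (2a) = 20.0² / (2 × 8.0) = 400.0 / 16.0 = 25.0 m
d = 25.0 m / 0.0254 = 984.3 in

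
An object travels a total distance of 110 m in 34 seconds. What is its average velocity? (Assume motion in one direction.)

v_avg = Δd / Δt = 110 / 34 = 3.24 m/s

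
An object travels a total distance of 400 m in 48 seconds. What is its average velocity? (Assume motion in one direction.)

v_avg = Δd / Δt = 400 / 48 = 8.33 m/s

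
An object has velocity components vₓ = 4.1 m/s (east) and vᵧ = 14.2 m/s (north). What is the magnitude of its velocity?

|v| = √(vₓ² + vᵧ²) = √(4.1² + 14.2²) = √(218.45) = 14.78 m/s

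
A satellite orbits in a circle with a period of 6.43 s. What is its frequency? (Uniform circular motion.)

f = 1/T = 1/6.43 = 0.1555 Hz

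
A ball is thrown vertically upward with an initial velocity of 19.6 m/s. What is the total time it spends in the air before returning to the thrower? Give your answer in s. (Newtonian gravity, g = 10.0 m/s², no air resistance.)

t_total = 2 × v₀ / g = 2 × 19.6 / 10.0 = 3.92 s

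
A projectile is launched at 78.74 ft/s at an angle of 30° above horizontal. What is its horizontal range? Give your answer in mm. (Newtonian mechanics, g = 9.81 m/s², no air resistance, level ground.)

v₀ = 78.74 ft/s × 0.3048 = 24.0 m/s
R = v₀² × sin(2θ) / g = 24.0² × sin(2 × 30°) / 9.81 = 576.0 × 0.866025 / 9.81 = 50.8492 m
R = 50.8492 m / 0.001 = 50850 mm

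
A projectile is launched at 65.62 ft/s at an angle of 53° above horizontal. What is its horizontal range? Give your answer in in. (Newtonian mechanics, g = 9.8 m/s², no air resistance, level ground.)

v₀ = 65.62 ft/s × 0.3048 = 20.001 m/s
R = v₀² × sin(2θ) / g = 20.001² × sin(2 × 53°) / 9.8 = 400.04 × 0.961262 / 9.8 = 39.2391 m
R = 39.2391 m / 0.0254 = 1545 in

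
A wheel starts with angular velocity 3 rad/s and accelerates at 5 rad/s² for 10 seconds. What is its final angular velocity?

ω = ω₀ + αt = 3 + 5 × 10 = 53 rad/s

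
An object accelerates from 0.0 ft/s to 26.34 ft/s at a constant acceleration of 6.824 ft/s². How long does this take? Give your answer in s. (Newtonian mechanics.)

v₀ = 0.0 ft/s × 0.3048 = 0.0 m/s
v = 26.34 ft/s × 0.3048 = 8.02843 m/s
a = 6.824 ft/s² × 0.3048 = 2.07996 m/s²
t = (v - v₀) / a = (8.02843 - 0.0) / 2.07996 = 3.86 s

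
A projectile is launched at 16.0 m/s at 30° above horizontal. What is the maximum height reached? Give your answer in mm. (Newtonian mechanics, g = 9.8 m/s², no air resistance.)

H = v₀² × sin²(θ) / (2g) = 16.0² × sin(30°)² / (2 × 9.8) = 256.0 × 0.25 / 19.6 = 3.26531 m
H = 3.26531 m / 0.001 = 3265 mm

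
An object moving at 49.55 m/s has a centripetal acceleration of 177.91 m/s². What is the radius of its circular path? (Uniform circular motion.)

r = v²/a_c = 49.55²/177.91 = 13.8 m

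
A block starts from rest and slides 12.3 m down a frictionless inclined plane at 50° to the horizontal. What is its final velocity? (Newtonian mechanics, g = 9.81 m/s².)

a = g sin(θ) = 9.81 × sin(50°) = 7.5149 m/s²
v = √(2ad) = √(2 × 7.5149 × 12.3) = 13.6 m/s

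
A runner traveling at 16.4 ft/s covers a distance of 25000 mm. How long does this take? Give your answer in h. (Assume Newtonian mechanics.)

d = 25000 mm × 0.001 = 25.0 m
v = 16.4 ft/s × 0.3048 = 4.99872 m/s
t = d / v = 25.0 / 4.99872 = 5.00128 s
t = 5.00128 s / 3600.0 = 0.001389 h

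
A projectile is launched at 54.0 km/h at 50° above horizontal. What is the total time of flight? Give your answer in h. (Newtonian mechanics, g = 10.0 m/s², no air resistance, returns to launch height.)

v₀ = 54.0 km/h × 0.2777777777777778 = 15.0 m/s
T = 2 × v₀ × sin(θ) / g = 2 × 15.0 × sin(50°) / 10.0 = 2 × 15.0 × 0.766044 / 10.0 = 2.29813 s
T = 2.29813 s / 3600.0 = 0.0006384 h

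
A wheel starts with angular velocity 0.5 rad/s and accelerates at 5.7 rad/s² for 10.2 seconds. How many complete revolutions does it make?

θ = ω₀t + ½αt² = 0.5×10.2 + ½×5.7×10.2² = 301.614 rad
Total revolutions = θ/(2π) = 301.614/(2π) = 48.0
Complete revolutions = ⌊48.0⌋ = 48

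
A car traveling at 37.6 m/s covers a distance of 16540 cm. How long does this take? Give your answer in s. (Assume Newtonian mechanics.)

d = 16540 cm × 0.01 = 165.4 m
t = d / v = 165.4 / 37.6 = 4.399 s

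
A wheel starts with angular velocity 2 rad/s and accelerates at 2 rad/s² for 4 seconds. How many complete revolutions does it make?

θ = ω₀t + ½αt² = 2×4 + ½×2×4² = 24.0 rad
Total revolutions = θ/(2π) = 24.0/(2π) = 3.82
Complete revolutions = ⌊3.82⌋ = 3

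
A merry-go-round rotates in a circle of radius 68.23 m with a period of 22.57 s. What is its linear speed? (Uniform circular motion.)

v = 2πr/T = 2π×68.23/22.57 = 18.99 m/s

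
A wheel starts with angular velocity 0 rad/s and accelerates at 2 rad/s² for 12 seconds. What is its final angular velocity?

ω = ω₀ + αt = 0 + 2 × 12 = 24 rad/s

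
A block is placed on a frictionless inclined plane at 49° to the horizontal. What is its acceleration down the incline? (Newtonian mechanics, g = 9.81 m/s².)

a = g sin(θ) = 9.81 × sin(49°) = 9.81 × 0.7547 = 7.4 m/s²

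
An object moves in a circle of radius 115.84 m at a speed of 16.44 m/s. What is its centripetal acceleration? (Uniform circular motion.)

a_c = v²/r = 16.44²/115.84 = 270.2736/115.84 = 2.33 m/s²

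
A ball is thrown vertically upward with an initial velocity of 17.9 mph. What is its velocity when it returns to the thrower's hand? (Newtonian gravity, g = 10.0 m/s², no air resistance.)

By conservation of energy (no air resistance), the ball returns to the throw height with the same speed as launch, but directed downward.
|v_ground| = v₀ = 17.9 mph
v_ground = 17.9 mph (downward)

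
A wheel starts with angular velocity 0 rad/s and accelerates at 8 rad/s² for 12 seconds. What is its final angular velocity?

ω = ω₀ + αt = 0 + 8 × 12 = 96 rad/s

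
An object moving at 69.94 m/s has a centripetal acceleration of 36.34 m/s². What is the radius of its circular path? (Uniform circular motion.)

r = v²/a_c = 69.94²/36.34 = 134.61 m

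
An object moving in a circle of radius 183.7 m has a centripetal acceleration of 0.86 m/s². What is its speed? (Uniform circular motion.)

v = √(a_c × r) = √(0.86 × 183.7) = 12.57 m/s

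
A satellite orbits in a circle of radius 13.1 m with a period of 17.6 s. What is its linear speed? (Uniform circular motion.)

v = 2πr/T = 2π×13.1/17.6 = 4.68 m/s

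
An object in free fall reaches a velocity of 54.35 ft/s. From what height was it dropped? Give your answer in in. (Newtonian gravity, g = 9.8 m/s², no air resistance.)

v = 54.35 ft/s × 0.3048 = 16.5659 m/s
h = v² / (2g) = 16.5659² / (2 × 9.8) = 14.0015 m
h = 14.0015 m / 0.0254 = 551.2 in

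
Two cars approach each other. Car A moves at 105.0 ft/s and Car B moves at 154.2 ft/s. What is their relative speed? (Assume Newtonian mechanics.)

v_rel = v_A + v_B = 105.0 + 154.2 = 259.2 ft/s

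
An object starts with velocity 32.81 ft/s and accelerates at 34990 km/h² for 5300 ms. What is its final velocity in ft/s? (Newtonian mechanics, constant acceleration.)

v₀ = 32.81 ft/s × 0.3048 = 10.0005 m/s
a = 34990 km/h² × 7.716049382716049e-05 = 2.69985 m/s²
t = 5300 ms × 0.001 = 5.3 s
v = v₀ + a × t = 10.0005 + 2.69985 × 5.3 = 24.3097 m/s
v = 24.3097 m/s / 0.3048 = 79.76 ft/s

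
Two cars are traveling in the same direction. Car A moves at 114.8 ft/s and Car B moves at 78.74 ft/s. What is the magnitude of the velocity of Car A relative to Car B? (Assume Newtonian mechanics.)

v_rel = |v_A - v_B| = |114.8 - 78.74| = 36.06 ft/s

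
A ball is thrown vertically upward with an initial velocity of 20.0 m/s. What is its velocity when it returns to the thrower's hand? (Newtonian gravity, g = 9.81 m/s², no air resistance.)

By conservation of energy (no air resistance), the ball returns to the throw height with the same speed as launch, but directed downward.
|v_ground| = v₀ = 20.0 m/s
v_ground = 20.0 m/s (downward)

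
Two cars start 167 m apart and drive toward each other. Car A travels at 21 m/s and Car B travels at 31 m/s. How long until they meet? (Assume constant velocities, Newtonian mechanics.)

Combined speed: v_combined = 21 + 31 = 52 m/s
Time to meet: t = d/v_combined = 167/52 = 3.21 s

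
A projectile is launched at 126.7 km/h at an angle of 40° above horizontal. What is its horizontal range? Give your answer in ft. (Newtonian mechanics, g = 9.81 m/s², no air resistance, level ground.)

v₀ = 126.7 km/h × 0.2777777777777778 = 35.1944 m/s
R = v₀² × sin(2θ) / g = 35.1944² × sin(2 × 40°) / 9.81 = 1238.65 × 0.984808 / 9.81 = 124.346 m
R = 124.346 m / 0.3048 = 408.0 ft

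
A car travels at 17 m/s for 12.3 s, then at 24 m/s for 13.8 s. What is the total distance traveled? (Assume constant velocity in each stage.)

d₁ = v₁t₁ = 17 × 12.3 = 209.1 m
d₂ = v₂t₂ = 24 × 13.8 = 331.2 m
d_total = 209.1 + 331.2 = 540.3 m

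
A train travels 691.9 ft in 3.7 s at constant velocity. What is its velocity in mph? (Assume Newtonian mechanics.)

d = 691.9 ft × 0.3048 = 210.891 m
v = d / t = 210.891 / 3.7 = 56.9976 m/s
v = 56.9976 m/s / 0.44704 = 127.5 mph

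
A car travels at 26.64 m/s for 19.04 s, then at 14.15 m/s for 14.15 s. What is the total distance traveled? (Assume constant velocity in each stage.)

d₁ = v₁t₁ = 26.64 × 19.04 = 507.2256 m
d₂ = v₂t₂ = 14.15 × 14.15 = 200.2225 m
d_total = 507.2256 + 200.2225 = 707.45 m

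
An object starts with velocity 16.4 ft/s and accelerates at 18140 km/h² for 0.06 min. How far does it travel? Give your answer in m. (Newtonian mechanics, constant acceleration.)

v₀ = 16.4 ft/s × 0.3048 = 4.99872 m/s
a = 18140 km/h² × 7.716049382716049e-05 = 1.39969 m/s²
t = 0.06 min × 60.0 = 3.6 s
d = v₀ × t + ½ × a × t² = 4.99872 × 3.6 + 0.5 × 1.39969 × 3.6² = 27.07 m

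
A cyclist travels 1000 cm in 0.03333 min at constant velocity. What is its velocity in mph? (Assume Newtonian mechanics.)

d = 1000 cm × 0.01 = 10.0 m
t = 0.03333 min × 60.0 = 1.9998 s
v = d / t = 10.0 / 1.9998 = 5.0005 m/s
v = 5.0005 m/s / 0.44704 = 11.19 mph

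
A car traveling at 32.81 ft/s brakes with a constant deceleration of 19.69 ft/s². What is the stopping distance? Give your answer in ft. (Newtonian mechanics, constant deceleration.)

v₀ = 32.81 ft/s × 0.3048 = 10.0005 m/s
a = 19.69 ft/s² × 0.3048 = 6.00151 m/s²
d = v₀² / (2a) = 10.0005² / (2 × 6.00151) = 100.01 / 12.003 = 8.33208 m
d = 8.33208 m / 0.3048 = 27.34 ft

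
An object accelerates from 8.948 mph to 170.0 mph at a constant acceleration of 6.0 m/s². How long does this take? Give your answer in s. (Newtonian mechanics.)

v₀ = 8.948 mph × 0.44704 = 4.00011 m/s
v = 170.0 mph × 0.44704 = 75.9968 m/s
t = (v - v₀) / a = (75.9968 - 4.00011) / 6.0 = 12.0 s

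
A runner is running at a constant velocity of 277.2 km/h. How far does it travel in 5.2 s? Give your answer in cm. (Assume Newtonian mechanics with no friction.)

v = 277.2 km/h × 0.2777777777777778 = 77.0 m/s
d = v × t = 77.0 × 5.2 = 400.4 m
d = 400.4 m / 0.01 = 40040 cm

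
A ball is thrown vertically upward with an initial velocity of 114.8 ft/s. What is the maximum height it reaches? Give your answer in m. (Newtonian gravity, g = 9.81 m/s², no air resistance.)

v₀ = 114.8 ft/s × 0.3048 = 34.991 m/s
h_max = v₀² / (2g) = 34.991² / (2 × 9.81) = 1224.37 / 19.62 = 62.4 m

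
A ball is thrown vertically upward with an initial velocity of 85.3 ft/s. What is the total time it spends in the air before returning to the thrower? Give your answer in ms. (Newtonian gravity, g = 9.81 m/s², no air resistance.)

v₀ = 85.3 ft/s × 0.3048 = 25.9994 m/s
t_total = 2 × v₀ / g = 2 × 25.9994 / 9.81 = 5.30059 s
t_total = 5.30059 s / 0.001 = 5301 ms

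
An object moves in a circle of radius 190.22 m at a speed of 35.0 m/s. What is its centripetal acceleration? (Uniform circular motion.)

a_c = v²/r = 35.0²/190.22 = 1225.0/190.22 = 6.44 m/s²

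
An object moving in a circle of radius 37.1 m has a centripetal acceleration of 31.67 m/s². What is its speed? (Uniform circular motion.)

v = √(a_c × r) = √(31.67 × 37.1) = 34.28 m/s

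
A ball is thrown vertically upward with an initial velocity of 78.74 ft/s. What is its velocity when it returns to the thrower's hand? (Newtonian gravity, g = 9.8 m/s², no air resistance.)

By conservation of energy (no air resistance), the ball returns to the throw height with the same speed as launch, but directed downward.
|v_ground| = v₀ = 78.74 ft/s
v_ground = 78.74 ft/s (downward)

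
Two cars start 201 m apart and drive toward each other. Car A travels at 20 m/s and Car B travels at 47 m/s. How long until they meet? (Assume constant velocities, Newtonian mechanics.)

Combined speed: v_combined = 20 + 47 = 67 m/s
Time to meet: t = d/v_combined = 201/67 = 3.0 s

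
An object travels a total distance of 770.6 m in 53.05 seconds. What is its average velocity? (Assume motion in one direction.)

v_avg = Δd / Δt = 770.6 / 53.05 = 14.53 m/s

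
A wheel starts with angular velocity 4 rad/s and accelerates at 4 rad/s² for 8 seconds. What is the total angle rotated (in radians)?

θ = ω₀t + ½αt² = 4×8 + ½×4×8² = 160.0 rad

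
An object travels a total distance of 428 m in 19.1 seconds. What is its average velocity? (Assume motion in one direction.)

v_avg = Δd / Δt = 428 / 19.1 = 22.41 m/s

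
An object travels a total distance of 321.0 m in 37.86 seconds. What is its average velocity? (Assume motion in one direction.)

v_avg = Δd / Δt = 321.0 / 37.86 = 8.48 m/s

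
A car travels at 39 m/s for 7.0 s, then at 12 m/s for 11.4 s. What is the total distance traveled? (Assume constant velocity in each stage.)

d₁ = v₁t₁ = 39 × 7.0 = 273.0 m
d₂ = v₂t₂ = 12 × 11.4 = 136.8 m
d_total = 273.0 + 136.8 = 409.8 m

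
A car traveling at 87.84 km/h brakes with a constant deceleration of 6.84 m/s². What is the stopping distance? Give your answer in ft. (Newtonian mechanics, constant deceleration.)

v₀ = 87.84 km/h × 0.2777777777777778 = 24.4 m/s
d = v₀² / (2a) = 24.4² / (2 × 6.84) = 595.36 / 13.68 = 43.5205 m
d = 43.5205 m / 0.3048 = 142.8 ft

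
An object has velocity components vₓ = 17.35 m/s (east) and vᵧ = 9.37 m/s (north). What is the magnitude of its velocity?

|v| = √(vₓ² + vᵧ²) = √(17.35² + 9.37²) = √(388.8194) = 19.72 m/s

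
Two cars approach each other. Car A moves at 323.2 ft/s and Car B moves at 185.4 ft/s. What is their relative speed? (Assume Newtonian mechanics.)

v_rel = v_A + v_B = 323.2 + 185.4 = 508.6 ft/s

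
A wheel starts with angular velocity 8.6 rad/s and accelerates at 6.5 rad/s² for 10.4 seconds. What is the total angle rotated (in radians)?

θ = ω₀t + ½αt² = 8.6×10.4 + ½×6.5×10.4² = 440.96 rad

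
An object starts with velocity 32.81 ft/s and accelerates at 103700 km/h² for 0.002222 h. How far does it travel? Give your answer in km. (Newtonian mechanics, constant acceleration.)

v₀ = 32.81 ft/s × 0.3048 = 10.0005 m/s
a = 103700 km/h² × 7.716049382716049e-05 = 8.00154 m/s²
t = 0.002222 h × 3600.0 = 7.9992 s
d = v₀ × t + ½ × a × t² = 10.0005 × 7.9992 + 0.5 × 8.00154 × 7.9992² = 335.994 m
d = 335.994 m / 1000.0 = 0.336 km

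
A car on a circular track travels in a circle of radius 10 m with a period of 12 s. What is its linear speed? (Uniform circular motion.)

v = 2πr/T = 2π×10/12 = 5.24 m/s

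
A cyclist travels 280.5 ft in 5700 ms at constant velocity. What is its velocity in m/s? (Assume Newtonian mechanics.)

d = 280.5 ft × 0.3048 = 85.4964 m
t = 5700 ms × 0.001 = 5.7 s
v = d / t = 85.4964 / 5.7 = 15.0 m/s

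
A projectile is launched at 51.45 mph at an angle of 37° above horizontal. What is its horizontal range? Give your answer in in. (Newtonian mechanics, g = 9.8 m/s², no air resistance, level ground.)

v₀ = 51.45 mph × 0.44704 = 23.0002 m/s
R = v₀² × sin(2θ) / g = 23.0002² × sin(2 × 37°) / 9.8 = 529.009 × 0.961262 / 9.8 = 51.8894 m
R = 51.8894 m / 0.0254 = 2043 in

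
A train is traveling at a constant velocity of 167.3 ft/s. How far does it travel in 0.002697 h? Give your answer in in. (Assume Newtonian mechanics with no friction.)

v = 167.3 ft/s × 0.3048 = 50.993 m/s
t = 0.002697 h × 3600.0 = 9.7092 s
d = v × t = 50.993 × 9.7092 = 495.101 m
d = 495.101 m / 0.0254 = 19490 in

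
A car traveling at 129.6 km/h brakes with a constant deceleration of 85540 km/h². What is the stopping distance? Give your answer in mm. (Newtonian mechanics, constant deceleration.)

v₀ = 129.6 km/h × 0.2777777777777778 = 36.0 m/s
a = 85540 km/h² × 7.716049382716049e-05 = 6.60031 m/s²
d = v₀² / (2a) = 36.0² / (2 × 6.60031) = 1296.0 / 13.2006 = 98.1774 m
d = 98.1774 m / 0.001 = 98180 mm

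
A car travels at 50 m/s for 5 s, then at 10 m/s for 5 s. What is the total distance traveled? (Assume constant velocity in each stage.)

d₁ = v₁t₁ = 50 × 5 = 250 m
d₂ = v₂t₂ = 10 × 5 = 50 m
d_total = 250 + 50 = 300 m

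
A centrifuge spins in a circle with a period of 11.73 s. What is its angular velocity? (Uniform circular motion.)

ω = 2π/T = 2π/11.73 = 0.5357 rad/s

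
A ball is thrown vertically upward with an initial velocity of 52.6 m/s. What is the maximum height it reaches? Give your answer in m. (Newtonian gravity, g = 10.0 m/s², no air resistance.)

h_max = v₀² / (2g) = 52.6² / (2 × 10.0) = 2766.76 / 20.0 = 138.3 m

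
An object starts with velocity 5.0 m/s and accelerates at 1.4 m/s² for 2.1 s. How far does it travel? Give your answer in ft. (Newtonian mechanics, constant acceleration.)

d = v₀ × t + ½ × a × t² = 5.0 × 2.1 + 0.5 × 1.4 × 2.1² = 13.587 m
d = 13.587 m / 0.3048 = 44.58 ft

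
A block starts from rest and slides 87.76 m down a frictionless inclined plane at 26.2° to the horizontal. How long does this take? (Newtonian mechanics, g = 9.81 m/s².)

a = g sin(θ) = 9.81 × sin(26.2°) = 4.3312 m/s²
t = √(2d/a) = √(2 × 87.76 / 4.3312) = 6.37 s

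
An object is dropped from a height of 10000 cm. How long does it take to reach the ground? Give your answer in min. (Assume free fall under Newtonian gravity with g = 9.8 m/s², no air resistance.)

h = 10000 cm × 0.01 = 100.0 m
t = √(2h/g) = √(2 × 100.0 / 9.8) = 4.51754 s
t = 4.51754 s / 60.0 = 0.07529 min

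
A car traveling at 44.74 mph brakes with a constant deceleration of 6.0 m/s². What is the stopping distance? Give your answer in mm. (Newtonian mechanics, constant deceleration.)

v₀ = 44.74 mph × 0.44704 = 20.0006 m/s
d = v₀² / (2a) = 20.0006² / (2 × 6.0) = 400.024 / 12.0 = 33.3353 m
d = 33.3353 m / 0.001 = 33340 mm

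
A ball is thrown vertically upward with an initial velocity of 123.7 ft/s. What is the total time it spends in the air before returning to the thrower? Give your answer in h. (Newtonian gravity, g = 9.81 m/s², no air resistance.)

v₀ = 123.7 ft/s × 0.3048 = 37.7038 m/s
t_total = 2 × v₀ / g = 2 × 37.7038 / 9.81 = 7.68681 s
t_total = 7.68681 s / 3600.0 = 0.002135 h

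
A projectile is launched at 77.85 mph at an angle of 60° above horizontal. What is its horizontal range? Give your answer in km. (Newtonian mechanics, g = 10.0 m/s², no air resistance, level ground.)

v₀ = 77.85 mph × 0.44704 = 34.8021 m/s
R = v₀² × sin(2θ) / g = 34.8021² × sin(2 × 60°) / 10.0 = 1211.19 × 0.866025 / 10.0 = 104.892 m
R = 104.892 m / 1000.0 = 0.1049 km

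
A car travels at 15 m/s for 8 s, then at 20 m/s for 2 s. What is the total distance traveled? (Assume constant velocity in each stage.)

d₁ = v₁t₁ = 15 × 8 = 120 m
d₂ = v₂t₂ = 20 × 2 = 40 m
d_total = 120 + 40 = 160 m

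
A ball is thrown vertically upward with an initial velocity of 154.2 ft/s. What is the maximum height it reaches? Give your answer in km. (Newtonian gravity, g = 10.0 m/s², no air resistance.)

v₀ = 154.2 ft/s × 0.3048 = 47.0002 m/s
h_max = v₀² / (2g) = 47.0002² / (2 × 10.0) = 2209.02 / 20.0 = 110.451 m
h_max = 110.451 m / 1000.0 = 0.1105 km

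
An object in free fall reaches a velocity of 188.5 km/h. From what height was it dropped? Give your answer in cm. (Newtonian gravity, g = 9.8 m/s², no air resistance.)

v = 188.5 km/h × 0.2777777777777778 = 52.3611 m/s
h = v² / (2g) = 52.3611² / (2 × 9.8) = 139.882 m
h = 139.882 m / 0.01 = 13990 cm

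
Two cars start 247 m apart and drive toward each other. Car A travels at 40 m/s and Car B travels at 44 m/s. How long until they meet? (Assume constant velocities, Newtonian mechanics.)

Combined speed: v_combined = 40 + 44 = 84 m/s
Time to meet: t = d/v_combined = 247/84 = 2.94 s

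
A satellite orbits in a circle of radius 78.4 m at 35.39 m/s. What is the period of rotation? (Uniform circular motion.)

T = 2πr/v = 2π×78.4/35.39 = 13.92 s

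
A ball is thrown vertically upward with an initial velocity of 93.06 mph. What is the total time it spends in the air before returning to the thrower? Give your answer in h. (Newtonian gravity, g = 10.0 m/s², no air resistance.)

v₀ = 93.06 mph × 0.44704 = 41.6015 m/s
t_total = 2 × v₀ / g = 2 × 41.6015 / 10.0 = 8.3203 s
t_total = 8.3203 s / 3600.0 = 0.002311 h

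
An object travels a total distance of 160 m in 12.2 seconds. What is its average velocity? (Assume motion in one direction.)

v_avg = Δd / Δt = 160 / 12.2 = 13.11 m/s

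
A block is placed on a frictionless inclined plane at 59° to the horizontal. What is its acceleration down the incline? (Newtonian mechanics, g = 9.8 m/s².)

a = g sin(θ) = 9.8 × sin(59°) = 9.8 × 0.8572 = 8.4 m/s²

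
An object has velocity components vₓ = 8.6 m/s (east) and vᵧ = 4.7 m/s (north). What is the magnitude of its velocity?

|v| = √(vₓ² + vᵧ²) = √(8.6² + 4.7²) = √(96.05) = 9.8 m/s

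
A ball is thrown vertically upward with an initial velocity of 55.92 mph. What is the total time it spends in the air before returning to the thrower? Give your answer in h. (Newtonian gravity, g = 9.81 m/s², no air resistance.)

v₀ = 55.92 mph × 0.44704 = 24.9985 m/s
t_total = 2 × v₀ / g = 2 × 24.9985 / 9.81 = 5.09653 s
t_total = 5.09653 s / 3600.0 = 0.001416 h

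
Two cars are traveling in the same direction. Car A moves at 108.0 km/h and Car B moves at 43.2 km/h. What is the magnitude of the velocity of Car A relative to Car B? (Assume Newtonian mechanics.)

v_rel = |v_A - v_B| = |108.0 - 43.2| = 64.8 km/h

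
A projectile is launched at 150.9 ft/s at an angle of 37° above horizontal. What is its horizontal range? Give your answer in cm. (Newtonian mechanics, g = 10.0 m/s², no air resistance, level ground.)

v₀ = 150.9 ft/s × 0.3048 = 45.9943 m/s
R = v₀² × sin(2θ) / g = 45.9943² × sin(2 × 37°) / 10.0 = 2115.48 × 0.961262 / 10.0 = 203.353 m
R = 203.353 m / 0.01 = 20340 cm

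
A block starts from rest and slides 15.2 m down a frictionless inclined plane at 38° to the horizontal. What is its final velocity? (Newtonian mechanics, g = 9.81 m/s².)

a = g sin(θ) = 9.81 × sin(38°) = 6.0396 m/s²
v = √(2ad) = √(2 × 6.0396 × 15.2) = 13.55 m/s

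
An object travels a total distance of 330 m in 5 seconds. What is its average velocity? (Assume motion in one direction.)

v_avg = Δd / Δt = 330 / 5 = 66.0 m/s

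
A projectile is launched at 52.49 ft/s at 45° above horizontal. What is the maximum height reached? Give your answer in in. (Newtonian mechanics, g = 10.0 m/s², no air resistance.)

v₀ = 52.49 ft/s × 0.3048 = 15.999 m/s
H = v₀² × sin²(θ) / (2g) = 15.999² × sin(45°)² / (2 × 10.0) = 255.968 × 0.5 / 20.0 = 6.3992 m
H = 6.3992 m / 0.0254 = 251.9 in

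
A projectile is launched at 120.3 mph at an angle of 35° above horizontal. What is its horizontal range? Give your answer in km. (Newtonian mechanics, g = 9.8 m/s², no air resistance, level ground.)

v₀ = 120.3 mph × 0.44704 = 53.7789 m/s
R = v₀² × sin(2θ) / g = 53.7789² × sin(2 × 35°) / 9.8 = 2892.17 × 0.939693 / 9.8 = 277.322 m
R = 277.322 m / 1000.0 = 0.2773 km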